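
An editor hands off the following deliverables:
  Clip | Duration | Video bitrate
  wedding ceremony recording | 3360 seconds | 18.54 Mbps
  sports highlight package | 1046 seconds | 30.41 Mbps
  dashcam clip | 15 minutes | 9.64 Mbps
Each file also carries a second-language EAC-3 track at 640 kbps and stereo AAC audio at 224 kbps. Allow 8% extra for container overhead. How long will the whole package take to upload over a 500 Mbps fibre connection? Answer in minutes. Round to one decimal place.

3.9 minutes

Audio total: 640 + 224 = 864 kbps = 0.864 Mbps.
wedding ceremony recording: 19.404 Mbps × 3360 s × 1.08 = 70413.2 Mb
sports highlight package: 31.274 Mbps × 1046 s × 1.08 = 35329.6 Mb
dashcam clip: 10.504 Mbps × 900 s × 1.08 = 10209.9 Mb
Total: 115952.7 Mb = 14494.1 MB.
At 500 Mbps: 115952.7 / 500 = 232 s ≈ 3.87 minutes.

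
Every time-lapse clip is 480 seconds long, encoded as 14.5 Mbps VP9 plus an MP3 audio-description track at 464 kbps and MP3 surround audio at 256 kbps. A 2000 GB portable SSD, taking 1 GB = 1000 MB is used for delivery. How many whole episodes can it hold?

2190

Audio total: 464 + 256 = 720 kbps = 0.720 Mbps.
Total bitrate: 15.220 Mbps.
Per item: 15.220 Mbps × 480 s = 7,306 Mb = 913.2 MB.
Capacity: 2000 GB = 16,000,000 Mb; 2190.10 items → 2190 complete.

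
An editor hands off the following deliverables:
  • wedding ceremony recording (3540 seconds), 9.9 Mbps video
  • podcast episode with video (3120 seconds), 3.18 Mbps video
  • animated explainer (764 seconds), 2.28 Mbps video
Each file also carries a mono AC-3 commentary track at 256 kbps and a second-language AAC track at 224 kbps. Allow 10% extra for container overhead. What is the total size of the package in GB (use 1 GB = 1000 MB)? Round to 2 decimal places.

6.91 GB

Audio total: 256 + 224 = 480 kbps = 0.480 Mbps.
wedding ceremony recording: 10.380 Mbps × 3540 s × 1.10 = 40419.7 Mb
podcast episode with video: 3.660 Mbps × 3120 s × 1.10 = 12561.1 Mb
animated explainer: 2.760 Mbps × 764 s × 1.10 = 2319.5 Mb
Total: 55300.3 Mb = 6912.5 MB.
= 6.913 GB.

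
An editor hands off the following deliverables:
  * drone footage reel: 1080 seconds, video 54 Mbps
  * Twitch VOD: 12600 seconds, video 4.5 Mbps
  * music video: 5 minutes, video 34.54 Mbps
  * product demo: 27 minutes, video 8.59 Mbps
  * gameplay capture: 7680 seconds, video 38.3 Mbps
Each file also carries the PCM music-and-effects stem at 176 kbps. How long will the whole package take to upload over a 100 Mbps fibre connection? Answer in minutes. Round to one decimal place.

72.9 minutes

Audio: 176 kbps = 0.176 Mbps.
drone footage reel: 54.176 Mbps × 1080 s = 58510.1 Mb
Twitch VOD: 4.676 Mbps × 12600 s = 58917.6 Mb
music video: 34.716 Mbps × 300 s = 10414.8 Mb
product demo: 8.766 Mbps × 1620 s = 14200.9 Mb
gameplay capture: 38.476 Mbps × 7680 s = 295495.7 Mb
Total: 437539.1 Mb = 54692.4 MB.
At 100 Mbps: 437539.1 / 100 = 4375 s ≈ 72.9 minutes.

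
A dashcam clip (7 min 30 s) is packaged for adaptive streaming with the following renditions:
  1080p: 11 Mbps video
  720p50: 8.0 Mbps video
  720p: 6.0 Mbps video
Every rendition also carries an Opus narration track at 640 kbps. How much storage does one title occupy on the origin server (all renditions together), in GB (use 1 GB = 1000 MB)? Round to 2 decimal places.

1.51 GB

7 min 30 s = 450 s
Audio: 640 kbps = 0.640 Mbps.
Sum of rendition bitrates: (11+0.640) + (8.0+0.640) + (6.0+0.640) = 26.920 Mbps.
× 450 s = 12,114 Mb = 1,514 MB = 1.514 GB.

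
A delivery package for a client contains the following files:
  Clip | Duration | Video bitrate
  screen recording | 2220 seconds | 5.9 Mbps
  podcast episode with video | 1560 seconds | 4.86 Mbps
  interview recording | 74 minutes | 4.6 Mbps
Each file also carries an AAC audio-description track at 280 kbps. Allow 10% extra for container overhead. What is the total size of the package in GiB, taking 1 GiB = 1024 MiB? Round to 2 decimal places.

Audio: 280 kbps = 0.280 Mbps.
screen recording: 6.180 Mbps × 2220 s × 1.10 = 15091.6 Mb
podcast episode with video: 5.140 Mbps × 1560 s × 1.10 = 8820.2 Mb
interview recording: 4.880 Mbps × 4440 s × 1.10 = 23833.9 Mb
Total: 47745.7 Mb = 5968.2 MB.
= 5.558 GiB.

5.56 GiB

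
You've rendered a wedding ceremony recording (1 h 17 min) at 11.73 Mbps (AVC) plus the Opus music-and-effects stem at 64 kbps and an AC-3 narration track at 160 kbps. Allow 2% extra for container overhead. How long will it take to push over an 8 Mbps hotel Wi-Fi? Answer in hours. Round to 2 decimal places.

1.96 hours

1 h 17 min = 77 min = 4620 s
Audio total: 64 + 160 = 224 kbps = 0.224 Mbps.
Total bitrate: 11.954 Mbps.
File: 11.954 Mbps × 4620 s = 55227.5 Mb.
With 2% container overhead: ×1.02. → 56332.0 Mb.
At 8 Mbps: 56332.0 / 8 = 7041.5 s ≈ 1.96 hours.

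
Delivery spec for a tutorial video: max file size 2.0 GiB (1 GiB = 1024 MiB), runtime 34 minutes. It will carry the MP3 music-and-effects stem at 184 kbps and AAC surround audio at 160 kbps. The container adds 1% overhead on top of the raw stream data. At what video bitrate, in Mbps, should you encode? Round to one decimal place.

Budget: 2.0 GiB = 17179.9 Mb.
Stream payload after overhead: 17179.9 / 1.01 = 17009.8 Mb.
34 min = 2040 s
Total bitrate budget: 17009.8 Mb / 2040 s = 8.338 Mbps.
Audio total: 184 + 160 = 344 kbps = 0.344 Mbps.
Video: 8.338 − 0.344 = 7.994 Mbps.

8.0 Mbps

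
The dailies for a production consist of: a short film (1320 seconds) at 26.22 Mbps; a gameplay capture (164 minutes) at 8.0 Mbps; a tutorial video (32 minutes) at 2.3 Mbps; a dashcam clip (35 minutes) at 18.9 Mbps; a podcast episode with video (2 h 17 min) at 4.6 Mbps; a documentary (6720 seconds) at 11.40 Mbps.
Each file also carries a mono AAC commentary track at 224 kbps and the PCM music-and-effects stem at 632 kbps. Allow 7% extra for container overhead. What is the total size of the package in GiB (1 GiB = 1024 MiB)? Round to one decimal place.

Audio total: 224 + 632 = 856 kbps = 0.856 Mbps.
short film: 27.076 Mbps × 1320 s × 1.07 = 38242.1 Mb
gameplay capture: 8.856 Mbps × 9840 s × 1.07 = 93243.1 Mb
tutorial video: 3.156 Mbps × 1920 s × 1.07 = 6483.7 Mb
dashcam clip: 19.756 Mbps × 2100 s × 1.07 = 44391.7 Mb
podcast episode with video: 5.456 Mbps × 8220 s × 1.07 = 47987.7 Mb
documentary: 12.256 Mbps × 6720 s × 1.07 = 88125.5 Mb
Total: 318473.9 Mb = 39809.2 MB.
= 37.08 GiB.

37.1 GiB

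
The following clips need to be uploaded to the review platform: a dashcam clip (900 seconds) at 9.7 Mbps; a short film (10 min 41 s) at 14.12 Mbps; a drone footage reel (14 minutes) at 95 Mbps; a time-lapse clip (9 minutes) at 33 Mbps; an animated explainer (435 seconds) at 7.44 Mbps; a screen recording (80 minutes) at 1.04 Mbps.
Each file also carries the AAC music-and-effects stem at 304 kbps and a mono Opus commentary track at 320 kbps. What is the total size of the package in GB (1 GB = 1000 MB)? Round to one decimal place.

Audio total: 304 + 320 = 624 kbps = 0.624 Mbps.
dashcam clip: 10.324 Mbps × 900 s = 9291.6 Mb
short film: 14.744 Mbps × 641 s = 9450.9 Mb
drone footage reel: 95.624 Mbps × 840 s = 80324.2 Mb
time-lapse clip: 33.624 Mbps × 540 s = 18157.0 Mb
animated explainer: 8.064 Mbps × 435 s = 3507.8 Mb
screen recording: 1.664 Mbps × 4800 s = 7987.2 Mb
Total: 128718.7 Mb = 16089.8 MB.
= 16.09 GB.

16.1 GB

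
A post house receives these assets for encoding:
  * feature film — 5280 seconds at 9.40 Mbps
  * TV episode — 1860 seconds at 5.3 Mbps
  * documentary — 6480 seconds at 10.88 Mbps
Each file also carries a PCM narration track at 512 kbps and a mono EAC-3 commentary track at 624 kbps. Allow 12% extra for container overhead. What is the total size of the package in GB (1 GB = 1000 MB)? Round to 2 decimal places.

Audio total: 512 + 624 = 1136 kbps = 1.136 Mbps.
feature film: 10.536 Mbps × 5280 s × 1.12 = 62305.7 Mb
TV episode: 6.436 Mbps × 1860 s × 1.12 = 13407.5 Mb
documentary: 12.016 Mbps × 6480 s × 1.12 = 87207.3 Mb
Total: 162920.5 Mb = 20365.1 MB.
= 20.37 GB.

20.37 GB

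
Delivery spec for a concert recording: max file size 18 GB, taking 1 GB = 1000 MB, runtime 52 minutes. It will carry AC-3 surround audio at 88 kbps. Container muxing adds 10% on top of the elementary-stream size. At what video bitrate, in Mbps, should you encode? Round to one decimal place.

Budget: 18 GB = 144000.0 Mb.
Stream payload after overhead: 144000.0 / 1.10 = 130909.1 Mb.
52 min = 3120 s
Total bitrate budget: 130909.1 Mb / 3120 s = 41.958 Mbps.
Audio: 88 kbps = 0.088 Mbps.
Video: 41.958 − 0.088 = 41.870 Mbps.

41.9 Mbps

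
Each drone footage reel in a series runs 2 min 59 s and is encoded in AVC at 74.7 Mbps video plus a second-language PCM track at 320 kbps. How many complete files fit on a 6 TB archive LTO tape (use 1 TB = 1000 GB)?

2 min 59 s = 179 s
Audio: 320 kbps = 0.320 Mbps.
Total bitrate: 75.020 Mbps.
Per item: 75.020 Mbps × 179 s = 13,429 Mb = 1,679 MB.
Capacity: 6 TB = 48,000,000 Mb; 3574.47 items → 3574 complete.

3574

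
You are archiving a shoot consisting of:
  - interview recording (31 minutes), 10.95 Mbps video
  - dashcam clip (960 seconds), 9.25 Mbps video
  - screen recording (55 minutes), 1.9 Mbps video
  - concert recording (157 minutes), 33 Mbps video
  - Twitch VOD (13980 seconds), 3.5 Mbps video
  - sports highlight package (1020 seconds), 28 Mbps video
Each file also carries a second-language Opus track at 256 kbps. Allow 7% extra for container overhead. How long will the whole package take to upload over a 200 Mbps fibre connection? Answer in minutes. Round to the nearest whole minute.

Audio: 256 kbps = 0.256 Mbps.
interview recording: 11.206 Mbps × 1860 s × 1.07 = 22302.2 Mb
dashcam clip: 9.506 Mbps × 960 s × 1.07 = 9764.6 Mb
screen recording: 2.156 Mbps × 3300 s × 1.07 = 7612.8 Mb
concert recording: 33.256 Mbps × 9420 s × 1.07 = 335200.5 Mb
Twitch VOD: 3.756 Mbps × 13980 s × 1.07 = 56184.5 Mb
sports highlight package: 28.256 Mbps × 1020 s × 1.07 = 30838.6 Mb
Total: 461903.2 Mb = 57737.9 MB.
At 200 Mbps: 461903.2 / 200 = 2310 s ≈ 38.5 minutes.

38 minutes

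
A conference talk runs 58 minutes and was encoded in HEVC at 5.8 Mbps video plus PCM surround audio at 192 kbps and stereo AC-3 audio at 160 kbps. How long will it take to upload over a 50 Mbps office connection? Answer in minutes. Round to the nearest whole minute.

58 min = 3480 s
Audio total: 192 + 160 = 352 kbps = 0.352 Mbps.
Total bitrate: 6.152 Mbps.
File: 6.152 Mbps × 3480 s = 21409.0 Mb.
At 50 Mbps: 21409.0 / 50 = 428.2 s ≈ 7.14 minutes.

7 minutes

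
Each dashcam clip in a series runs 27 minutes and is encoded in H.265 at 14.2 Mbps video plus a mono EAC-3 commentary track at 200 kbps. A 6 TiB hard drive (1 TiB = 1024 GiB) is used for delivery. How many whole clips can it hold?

27 min = 1620 s
Audio: 200 kbps = 0.200 Mbps.
Total bitrate: 14.400 Mbps.
Per item: 14.400 Mbps × 1620 s = 23,328 Mb = 2,916 MB.
Capacity: 6 TiB = 52,776,558 Mb; 2262.37 items → 2262 complete.

2262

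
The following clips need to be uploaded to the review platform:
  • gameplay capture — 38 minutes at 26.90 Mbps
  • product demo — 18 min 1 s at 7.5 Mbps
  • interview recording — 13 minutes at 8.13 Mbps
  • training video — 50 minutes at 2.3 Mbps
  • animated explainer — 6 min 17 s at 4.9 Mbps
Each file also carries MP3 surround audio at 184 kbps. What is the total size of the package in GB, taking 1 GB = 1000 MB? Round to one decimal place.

10.7 GB

Audio: 184 kbps = 0.184 Mbps.
gameplay capture: 27.084 Mbps × 2280 s = 61751.5 Mb
product demo: 7.684 Mbps × 1081 s = 8306.4 Mb
interview recording: 8.314 Mbps × 780 s = 6484.9 Mb
training video: 2.484 Mbps × 3000 s = 7452.0 Mb
animated explainer: 5.084 Mbps × 377 s = 1916.7 Mb
Total: 85911.5 Mb = 10738.9 MB.
= 10.74 GB.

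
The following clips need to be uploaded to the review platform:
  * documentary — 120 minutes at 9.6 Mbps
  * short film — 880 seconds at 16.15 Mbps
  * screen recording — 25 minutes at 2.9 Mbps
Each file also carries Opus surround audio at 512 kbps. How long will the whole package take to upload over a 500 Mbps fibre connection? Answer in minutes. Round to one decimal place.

Audio: 512 kbps = 0.512 Mbps.
documentary: 10.112 Mbps × 7200 s = 72806.4 Mb
short film: 16.662 Mbps × 880 s = 14662.6 Mb
screen recording: 3.412 Mbps × 1500 s = 5118.0 Mb
Total: 92587.0 Mb = 11573.4 MB.
At 500 Mbps: 92587.0 / 500 = 185 s ≈ 3.09 minutes.

3.1 minutes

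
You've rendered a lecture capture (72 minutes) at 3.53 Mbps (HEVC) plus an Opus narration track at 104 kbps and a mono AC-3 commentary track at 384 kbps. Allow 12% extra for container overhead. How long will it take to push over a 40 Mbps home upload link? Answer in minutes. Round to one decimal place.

72 min = 4320 s
Audio total: 104 + 384 = 488 kbps = 0.488 Mbps.
Total bitrate: 4.018 Mbps.
File: 4.018 Mbps × 4320 s = 17357.8 Mb.
With 12% container overhead: ×1.12. → 19440.7 Mb.
At 40 Mbps: 19440.7 / 40 = 486.0 s ≈ 8.1 minutes.

8.1 minutes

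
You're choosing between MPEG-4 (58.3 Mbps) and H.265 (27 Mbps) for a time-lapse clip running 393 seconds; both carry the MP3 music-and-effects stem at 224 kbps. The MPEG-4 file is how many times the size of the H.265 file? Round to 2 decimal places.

Audio: 224 kbps = 0.224 Mbps.
MPEG-4: 58.524 Mbps × 393 s = 22999.9 Mb = 2.875 GB.
H.265: 27.224 Mbps × 393 s = 10699.0 Mb = 1.337 GB.
Ratio: 2.875 / 1.337 = 2.150.

2.15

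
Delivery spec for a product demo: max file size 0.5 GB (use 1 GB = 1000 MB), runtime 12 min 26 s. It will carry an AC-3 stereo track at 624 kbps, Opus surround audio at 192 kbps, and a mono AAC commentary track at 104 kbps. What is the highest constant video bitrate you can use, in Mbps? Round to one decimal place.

Budget: 0.5 GB = 4000.0 Mb.
12 min 26 s = 746 s
Total bitrate budget: 4000.0 Mb / 746 s = 5.362 Mbps.
Audio total: 624 + 192 + 104 = 920 kbps = 0.920 Mbps.
Video: 5.362 − 0.920 = 4.442 Mbps.

4.4 Mbps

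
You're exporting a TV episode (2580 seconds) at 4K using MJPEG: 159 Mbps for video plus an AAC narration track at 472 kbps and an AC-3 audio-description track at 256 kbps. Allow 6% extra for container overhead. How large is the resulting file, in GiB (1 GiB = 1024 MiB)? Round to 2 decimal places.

50.85 GiB

Audio total: 472 + 256 = 728 kbps = 0.728 Mbps.
Total bitrate: 159 + 0.728 = 159.728 Mbps.
Stream data: 159.728 Mbps × 2580 s = 412098.2 Mb.
With 6% container overhead: ×1.06.
436,824 Mb = 54,603,016,800 bytes ÷ 1,073,741,824 = 50.85 GiB.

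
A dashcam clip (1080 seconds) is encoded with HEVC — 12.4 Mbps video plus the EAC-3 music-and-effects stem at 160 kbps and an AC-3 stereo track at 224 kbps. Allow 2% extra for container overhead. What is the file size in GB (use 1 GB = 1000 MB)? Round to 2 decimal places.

1.76 GB

Audio total: 160 + 224 = 384 kbps = 0.384 Mbps.
Total bitrate: 12.4 + 0.384 = 12.784 Mbps.
Stream data: 12.784 Mbps × 1080 s = 13806.7 Mb.
With 2% container overhead: ×1.02.
14,083 Mb ÷ 8 = 1,760 MB → 1.760 GB.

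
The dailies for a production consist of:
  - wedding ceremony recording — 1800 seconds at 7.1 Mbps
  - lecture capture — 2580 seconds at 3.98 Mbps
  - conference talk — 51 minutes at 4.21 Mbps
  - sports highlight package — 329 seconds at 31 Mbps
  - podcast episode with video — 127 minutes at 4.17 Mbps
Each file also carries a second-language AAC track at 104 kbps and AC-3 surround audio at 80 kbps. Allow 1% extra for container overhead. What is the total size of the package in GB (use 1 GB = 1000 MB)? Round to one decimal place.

10.2 GB

Audio total: 104 + 80 = 184 kbps = 0.184 Mbps.
wedding ceremony recording: 7.284 Mbps × 1800 s × 1.01 = 13242.3 Mb
lecture capture: 4.164 Mbps × 2580 s × 1.01 = 10850.6 Mb
conference talk: 4.394 Mbps × 3060 s × 1.01 = 13580.1 Mb
sports highlight package: 31.184 Mbps × 329 s × 1.01 = 10362.1 Mb
podcast episode with video: 4.354 Mbps × 7620 s × 1.01 = 33509.3 Mb
Total: 81544.3 Mb = 10193.0 MB.
= 10.19 GB.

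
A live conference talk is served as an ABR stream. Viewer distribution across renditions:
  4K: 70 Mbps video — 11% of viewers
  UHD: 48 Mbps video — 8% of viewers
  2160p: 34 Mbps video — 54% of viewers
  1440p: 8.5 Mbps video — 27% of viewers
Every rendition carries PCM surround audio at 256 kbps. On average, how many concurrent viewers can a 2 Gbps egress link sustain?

61

Audio: 256 kbps = 0.256 Mbps.
Average per-viewer bitrate: 0.11×70.256 + 0.08×48.256 + 0.54×34.256 + 0.27×8.756 = 32.451 Mbps.
2 Gbps = 2,000 Mbps; 2,000 / 32.451 = 61.63 → 61.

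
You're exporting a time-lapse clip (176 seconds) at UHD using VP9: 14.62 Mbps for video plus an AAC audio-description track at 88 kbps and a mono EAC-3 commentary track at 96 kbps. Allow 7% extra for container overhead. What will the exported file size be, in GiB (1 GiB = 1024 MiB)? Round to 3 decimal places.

Audio total: 88 + 96 = 184 kbps = 0.184 Mbps.
Total bitrate: 14.62 + 0.184 = 14.804 Mbps.
Stream data: 14.804 Mbps × 176 s = 2605.5 Mb.
With 7% container overhead: ×1.07.
2,788 Mb = 348,486,160 bytes ÷ 1,073,741,824 = 0.3246 GiB.

0.325 GiB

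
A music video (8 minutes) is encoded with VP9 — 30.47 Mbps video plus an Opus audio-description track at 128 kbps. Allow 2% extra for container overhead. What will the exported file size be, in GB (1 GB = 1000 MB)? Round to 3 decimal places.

1.873 GB

8 min = 480 s
Audio: 128 kbps = 0.128 Mbps.
Total bitrate: 30.47 + 0.128 = 30.598 Mbps.
Stream data: 30.598 Mbps × 480 s = 14687.0 Mb.
With 2% container overhead: ×1.02.
14,981 Mb ÷ 8 = 1,873 MB → 1.873 GB.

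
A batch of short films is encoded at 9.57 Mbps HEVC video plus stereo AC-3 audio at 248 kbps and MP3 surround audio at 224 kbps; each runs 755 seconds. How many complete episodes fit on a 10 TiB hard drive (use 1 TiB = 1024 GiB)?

Audio total: 248 + 224 = 472 kbps = 0.472 Mbps.
Total bitrate: 10.042 Mbps.
Per item: 10.042 Mbps × 755 s = 7,582 Mb = 947.7 MB.
Capacity: 10 TiB = 87,960,930 Mb; 11601.73 items → 11601 complete.

11601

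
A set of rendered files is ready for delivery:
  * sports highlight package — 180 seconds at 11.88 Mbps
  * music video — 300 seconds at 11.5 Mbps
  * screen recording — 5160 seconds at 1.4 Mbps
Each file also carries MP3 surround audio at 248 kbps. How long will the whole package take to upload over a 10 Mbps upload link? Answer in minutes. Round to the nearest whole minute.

24 minutes

Audio: 248 kbps = 0.248 Mbps.
sports highlight package: 12.128 Mbps × 180 s = 2183.0 Mb
music video: 11.748 Mbps × 300 s = 3524.4 Mb
screen recording: 1.648 Mbps × 5160 s = 8503.7 Mb
Total: 14211.1 Mb = 1776.4 MB.
At 10 Mbps: 14211.1 / 10 = 1421 s ≈ 23.7 minutes.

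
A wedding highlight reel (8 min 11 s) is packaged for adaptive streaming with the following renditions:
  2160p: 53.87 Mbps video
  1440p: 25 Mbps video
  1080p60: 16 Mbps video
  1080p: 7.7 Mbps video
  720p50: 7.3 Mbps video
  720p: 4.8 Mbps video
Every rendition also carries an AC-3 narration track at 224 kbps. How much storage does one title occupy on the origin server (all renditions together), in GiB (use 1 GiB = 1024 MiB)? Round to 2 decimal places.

8 min 11 s = 491 s
Audio: 224 kbps = 0.224 Mbps.
Sum of rendition bitrates: (53.87+0.224) + (25+0.224) + (16+0.224) + (7.7+0.224) + (7.3+0.224) + (4.8+0.224) = 116.014 Mbps.
× 491 s = 56,963 Mb = 7,120 MB = 6.631 GiB.

6.63 GiB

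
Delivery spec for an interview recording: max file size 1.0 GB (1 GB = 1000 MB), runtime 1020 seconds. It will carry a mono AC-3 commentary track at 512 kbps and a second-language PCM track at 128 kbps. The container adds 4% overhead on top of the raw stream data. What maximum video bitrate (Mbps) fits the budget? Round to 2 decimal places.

6.90 Mbps

Budget: 1.0 GB = 8000.0 Mb.
Stream payload after overhead: 8000.0 / 1.04 = 7692.3 Mb.
Total bitrate budget: 7692.3 Mb / 1020 s = 7.541 Mbps.
Audio total: 512 + 128 = 640 kbps = 0.640 Mbps.
Video: 7.541 − 0.640 = 6.901 Mbps.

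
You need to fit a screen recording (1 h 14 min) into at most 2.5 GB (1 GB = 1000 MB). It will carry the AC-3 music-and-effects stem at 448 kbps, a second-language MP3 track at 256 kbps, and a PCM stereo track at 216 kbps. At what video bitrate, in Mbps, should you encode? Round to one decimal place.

3.6 Mbps

Budget: 2.5 GB = 20000.0 Mb.
1 h 14 min = 74 min = 4440 s
Total bitrate budget: 20000.0 Mb / 4440 s = 4.505 Mbps.
Audio total: 448 + 256 + 216 = 920 kbps = 0.920 Mbps.
Video: 4.505 − 0.920 = 3.585 Mbps.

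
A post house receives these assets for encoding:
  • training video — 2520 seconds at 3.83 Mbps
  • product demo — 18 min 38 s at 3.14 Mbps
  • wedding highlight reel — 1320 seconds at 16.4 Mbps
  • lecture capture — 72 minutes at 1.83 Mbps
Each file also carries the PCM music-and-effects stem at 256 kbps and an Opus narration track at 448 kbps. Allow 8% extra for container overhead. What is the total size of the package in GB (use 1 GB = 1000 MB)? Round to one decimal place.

6.6 GB

Audio total: 256 + 448 = 704 kbps = 0.704 Mbps.
training video: 4.534 Mbps × 2520 s × 1.08 = 12339.7 Mb
product demo: 3.844 Mbps × 1118 s × 1.08 = 4641.4 Mb
wedding highlight reel: 17.104 Mbps × 1320 s × 1.08 = 24383.5 Mb
lecture capture: 2.534 Mbps × 4320 s × 1.08 = 11822.6 Mb
Total: 53187.2 Mb = 6648.4 MB.
= 6.648 GB.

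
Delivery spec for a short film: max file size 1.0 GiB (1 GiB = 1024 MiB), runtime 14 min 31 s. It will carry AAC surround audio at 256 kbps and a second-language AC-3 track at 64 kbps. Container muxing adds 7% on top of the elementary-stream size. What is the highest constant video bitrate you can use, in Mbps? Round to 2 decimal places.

8.90 Mbps

Budget: 1.0 GiB = 8589.9 Mb.
Stream payload after overhead: 8589.9 / 1.07 = 8028.0 Mb.
14 min 31 s = 871 s
Total bitrate budget: 8028.0 Mb / 871 s = 9.217 Mbps.
Audio total: 256 + 64 = 320 kbps = 0.320 Mbps.
Video: 9.217 − 0.320 = 8.897 Mbps.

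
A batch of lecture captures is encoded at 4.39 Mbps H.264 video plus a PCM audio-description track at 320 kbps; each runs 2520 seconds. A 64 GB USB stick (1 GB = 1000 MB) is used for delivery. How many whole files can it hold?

Audio: 320 kbps = 0.320 Mbps.
Total bitrate: 4.710 Mbps.
Per item: 4.710 Mbps × 2520 s = 11,869 Mb = 1,484 MB.
Capacity: 64 GB = 512,000 Mb; 43.14 items → 43 complete.

43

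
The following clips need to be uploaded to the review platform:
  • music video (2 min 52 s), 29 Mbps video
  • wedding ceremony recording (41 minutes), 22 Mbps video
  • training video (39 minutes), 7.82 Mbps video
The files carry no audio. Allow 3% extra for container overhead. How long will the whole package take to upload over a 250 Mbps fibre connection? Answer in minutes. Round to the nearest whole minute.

music video: 29.000 Mbps × 172 s × 1.03 = 5137.6 Mb
wedding ceremony recording: 22.000 Mbps × 2460 s × 1.03 = 55743.6 Mb
training video: 7.820 Mbps × 2340 s × 1.03 = 18847.8 Mb
Total: 79729.0 Mb = 9966.1 MB.
At 250 Mbps: 79729.0 / 250 = 319 s ≈ 5.32 minutes.

5 minutes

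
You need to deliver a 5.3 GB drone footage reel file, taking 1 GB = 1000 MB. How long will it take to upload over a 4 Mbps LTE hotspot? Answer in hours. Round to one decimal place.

File: 5.3 GB = 42400.0 Mb.
At 4 Mbps: 42400.0 / 4 = 10600.0 s ≈ 2.94 hours.

2.9 hours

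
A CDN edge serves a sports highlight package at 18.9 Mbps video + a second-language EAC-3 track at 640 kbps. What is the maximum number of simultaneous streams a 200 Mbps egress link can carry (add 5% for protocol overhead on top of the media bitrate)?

Audio: 640 kbps = 0.640 Mbps.
Per-viewer media rate: 19.540 Mbps.
On the wire with 5% overhead: 20.517 Mbps.
200 Mbps = 200.0 Mbps; 200.0 / 20.517 = 9.75 → 9 viewers.

9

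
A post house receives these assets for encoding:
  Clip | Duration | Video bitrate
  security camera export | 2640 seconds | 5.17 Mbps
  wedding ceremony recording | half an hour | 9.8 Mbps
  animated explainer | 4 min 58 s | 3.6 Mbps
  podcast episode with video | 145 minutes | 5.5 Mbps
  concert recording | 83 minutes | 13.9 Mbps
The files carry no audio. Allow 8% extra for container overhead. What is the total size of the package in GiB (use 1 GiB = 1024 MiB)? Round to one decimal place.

18.8 GiB

security camera export: 5.170 Mbps × 2640 s × 1.08 = 14740.7 Mb
wedding ceremony recording: 9.800 Mbps × 1800 s × 1.08 = 19051.2 Mb
animated explainer: 3.600 Mbps × 298 s × 1.08 = 1158.6 Mb
podcast episode with video: 5.500 Mbps × 8700 s × 1.08 = 51678.0 Mb
concert recording: 13.900 Mbps × 4980 s × 1.08 = 74759.8 Mb
Total: 161388.3 Mb = 20173.5 MB.
= 18.79 GiB.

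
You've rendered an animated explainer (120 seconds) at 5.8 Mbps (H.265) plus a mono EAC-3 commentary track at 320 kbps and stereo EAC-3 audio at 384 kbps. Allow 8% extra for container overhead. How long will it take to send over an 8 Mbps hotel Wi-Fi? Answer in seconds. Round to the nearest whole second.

Audio total: 320 + 384 = 704 kbps = 0.704 Mbps.
Total bitrate: 6.504 Mbps.
File: 6.504 Mbps × 120 s = 780.5 Mb.
With 8% container overhead: ×1.08. → 842.9 Mb.
At 8 Mbps: 842.9 / 8 = 105.4 s ≈ 105 seconds.

105 seconds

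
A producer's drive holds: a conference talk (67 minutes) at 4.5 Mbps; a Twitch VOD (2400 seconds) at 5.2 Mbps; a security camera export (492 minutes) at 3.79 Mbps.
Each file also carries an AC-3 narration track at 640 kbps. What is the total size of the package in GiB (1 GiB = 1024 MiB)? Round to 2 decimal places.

Audio: 640 kbps = 0.640 Mbps.
conference talk: 5.140 Mbps × 4020 s = 20662.8 Mb
Twitch VOD: 5.840 Mbps × 2400 s = 14016.0 Mb
security camera export: 4.430 Mbps × 29520 s = 130773.6 Mb
Total: 165452.4 Mb = 20681.5 MB.
= 19.26 GiB.

19.26 GiB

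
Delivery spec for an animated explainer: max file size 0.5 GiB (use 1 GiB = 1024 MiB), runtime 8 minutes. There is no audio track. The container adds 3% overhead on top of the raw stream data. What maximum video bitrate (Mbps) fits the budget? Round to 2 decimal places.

Budget: 0.5 GiB = 4295.0 Mb.
Stream payload after overhead: 4295.0 / 1.03 = 4169.9 Mb.
8 min = 480 s
Total bitrate budget: 4169.9 Mb / 480 s = 8.687 Mbps.

8.69 Mbps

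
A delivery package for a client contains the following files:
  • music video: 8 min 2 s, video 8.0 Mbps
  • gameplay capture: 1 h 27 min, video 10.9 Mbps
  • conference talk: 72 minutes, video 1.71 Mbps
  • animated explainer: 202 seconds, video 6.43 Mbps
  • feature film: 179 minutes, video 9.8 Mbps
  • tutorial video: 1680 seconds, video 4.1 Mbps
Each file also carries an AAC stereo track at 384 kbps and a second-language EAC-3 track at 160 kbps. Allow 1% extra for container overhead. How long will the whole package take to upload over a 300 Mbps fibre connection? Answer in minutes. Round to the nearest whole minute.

11 minutes

Audio total: 384 + 160 = 544 kbps = 0.544 Mbps.
music video: 8.544 Mbps × 482 s × 1.01 = 4159.4 Mb
gameplay capture: 11.444 Mbps × 5220 s × 1.01 = 60335.1 Mb
conference talk: 2.254 Mbps × 4320 s × 1.01 = 9834.7 Mb
animated explainer: 6.974 Mbps × 202 s × 1.01 = 1422.8 Mb
feature film: 10.344 Mbps × 10740 s × 1.01 = 112205.5 Mb
tutorial video: 4.644 Mbps × 1680 s × 1.01 = 7879.9 Mb
Total: 195837.4 Mb = 24479.7 MB.
At 300 Mbps: 195837.4 / 300 = 653 s ≈ 10.9 minutes.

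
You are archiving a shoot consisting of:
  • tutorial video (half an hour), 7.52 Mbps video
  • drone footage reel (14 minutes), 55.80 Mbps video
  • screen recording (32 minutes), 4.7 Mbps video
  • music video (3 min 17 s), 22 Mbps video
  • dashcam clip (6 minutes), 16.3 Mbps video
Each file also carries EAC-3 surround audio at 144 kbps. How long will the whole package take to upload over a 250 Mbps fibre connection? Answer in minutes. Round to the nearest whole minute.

Audio: 144 kbps = 0.144 Mbps.
tutorial video: 7.664 Mbps × 1800 s = 13795.2 Mb
drone footage reel: 55.944 Mbps × 840 s = 46993.0 Mb
screen recording: 4.844 Mbps × 1920 s = 9300.5 Mb
music video: 22.144 Mbps × 197 s = 4362.4 Mb
dashcam clip: 16.444 Mbps × 360 s = 5919.8 Mb
Total: 80370.8 Mb = 10046.4 MB.
At 250 Mbps: 80370.8 / 250 = 321 s ≈ 5.36 minutes.

5 minutes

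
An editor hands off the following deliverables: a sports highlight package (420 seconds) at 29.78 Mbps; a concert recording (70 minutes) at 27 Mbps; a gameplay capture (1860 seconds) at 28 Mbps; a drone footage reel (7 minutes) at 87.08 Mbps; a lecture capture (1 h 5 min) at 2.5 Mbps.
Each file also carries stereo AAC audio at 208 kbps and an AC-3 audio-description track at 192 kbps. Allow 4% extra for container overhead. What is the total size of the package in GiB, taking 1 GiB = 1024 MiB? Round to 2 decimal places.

27.68 GiB

Audio total: 208 + 192 = 400 kbps = 0.400 Mbps.
sports highlight package: 30.180 Mbps × 420 s × 1.04 = 13182.6 Mb
concert recording: 27.400 Mbps × 4200 s × 1.04 = 119683.2 Mb
gameplay capture: 28.400 Mbps × 1860 s × 1.04 = 54937.0 Mb
drone footage reel: 87.480 Mbps × 420 s × 1.04 = 38211.3 Mb
lecture capture: 2.900 Mbps × 3900 s × 1.04 = 11762.4 Mb
Total: 237776.4 Mb = 29722.1 MB.
= 27.68 GiB.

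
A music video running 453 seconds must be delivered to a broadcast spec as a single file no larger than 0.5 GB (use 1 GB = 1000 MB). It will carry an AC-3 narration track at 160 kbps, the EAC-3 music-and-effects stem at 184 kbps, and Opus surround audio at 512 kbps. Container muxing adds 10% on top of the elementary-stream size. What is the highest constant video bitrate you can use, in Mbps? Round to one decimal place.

Budget: 0.5 GB = 4000.0 Mb.
Stream payload after overhead: 4000.0 / 1.10 = 3636.4 Mb.
Total bitrate budget: 3636.4 Mb / 453 s = 8.027 Mbps.
Audio total: 160 + 184 + 512 = 856 kbps = 0.856 Mbps.
Video: 8.027 − 0.856 = 7.171 Mbps.

7.2 Mbps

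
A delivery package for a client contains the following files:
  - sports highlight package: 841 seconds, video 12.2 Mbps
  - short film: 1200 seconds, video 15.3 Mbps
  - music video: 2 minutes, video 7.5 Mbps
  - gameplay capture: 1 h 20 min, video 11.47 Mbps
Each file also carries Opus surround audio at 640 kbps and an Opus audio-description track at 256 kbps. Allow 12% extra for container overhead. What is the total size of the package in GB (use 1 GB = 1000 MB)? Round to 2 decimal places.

12.71 GB

Audio total: 640 + 256 = 896 kbps = 0.896 Mbps.
sports highlight package: 13.096 Mbps × 841 s × 1.12 = 12335.4 Mb
short film: 16.196 Mbps × 1200 s × 1.12 = 21767.4 Mb
music video: 8.396 Mbps × 120 s × 1.12 = 1128.4 Mb
gameplay capture: 12.366 Mbps × 4800 s × 1.12 = 66479.6 Mb
Total: 101710.8 Mb = 12713.9 MB.
= 12.71 GB.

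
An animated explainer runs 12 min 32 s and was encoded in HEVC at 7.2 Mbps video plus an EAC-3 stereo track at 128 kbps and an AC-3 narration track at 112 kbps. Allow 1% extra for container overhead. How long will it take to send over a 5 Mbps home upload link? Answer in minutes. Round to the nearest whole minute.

12 min 32 s = 752 s
Audio total: 128 + 112 = 240 kbps = 0.240 Mbps.
Total bitrate: 7.440 Mbps.
File: 7.440 Mbps × 752 s = 5594.9 Mb.
With 1% container overhead: ×1.01. → 5650.8 Mb.
At 5 Mbps: 5650.8 / 5 = 1130.2 s ≈ 18.8 minutes.

19 minutes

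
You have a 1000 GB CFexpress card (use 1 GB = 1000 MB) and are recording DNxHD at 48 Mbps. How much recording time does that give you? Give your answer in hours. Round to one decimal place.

Capacity: 1000 GB = 8,000,000 Mb.
Recording time: 8,000,000 / 48.000 = 166,667 s ≈ 46.3 hours.

46.3 hours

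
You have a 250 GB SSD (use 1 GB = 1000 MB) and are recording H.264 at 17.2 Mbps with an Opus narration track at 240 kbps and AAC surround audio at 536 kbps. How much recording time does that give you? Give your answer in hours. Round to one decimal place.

30.9 hours

Audio total: 240 + 536 = 776 kbps = 0.776 Mbps.
Total bitrate: 17.2 + 0.776 = 17.976 Mbps.
Capacity: 250 GB = 2,000,000 Mb.
Recording time: 2,000,000 / 17.976 = 111,259 s ≈ 30.9 hours.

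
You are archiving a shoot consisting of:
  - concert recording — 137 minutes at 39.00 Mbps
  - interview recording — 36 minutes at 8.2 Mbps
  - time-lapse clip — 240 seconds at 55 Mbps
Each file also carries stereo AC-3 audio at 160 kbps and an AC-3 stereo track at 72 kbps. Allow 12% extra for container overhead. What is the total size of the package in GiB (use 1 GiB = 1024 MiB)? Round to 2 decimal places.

46.15 GiB

Audio total: 160 + 72 = 232 kbps = 0.232 Mbps.
concert recording: 39.232 Mbps × 8220 s × 1.12 = 361185.5 Mb
interview recording: 8.432 Mbps × 2160 s × 1.12 = 20398.7 Mb
time-lapse clip: 55.232 Mbps × 240 s × 1.12 = 14846.4 Mb
Total: 396430.5 Mb = 49553.8 MB.
= 46.15 GiB.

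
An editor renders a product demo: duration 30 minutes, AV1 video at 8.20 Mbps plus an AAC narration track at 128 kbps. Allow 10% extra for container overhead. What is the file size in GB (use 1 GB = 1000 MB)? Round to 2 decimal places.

2.06 GB

30 min = 1800 s
Audio: 128 kbps = 0.128 Mbps.
Total bitrate: 8.20 + 0.128 = 8.328 Mbps.
Stream data: 8.328 Mbps × 1800 s = 14990.4 Mb.
With 10% container overhead: ×1.10.
16,489 Mb ÷ 8 = 2,061 MB → 2.061 GB.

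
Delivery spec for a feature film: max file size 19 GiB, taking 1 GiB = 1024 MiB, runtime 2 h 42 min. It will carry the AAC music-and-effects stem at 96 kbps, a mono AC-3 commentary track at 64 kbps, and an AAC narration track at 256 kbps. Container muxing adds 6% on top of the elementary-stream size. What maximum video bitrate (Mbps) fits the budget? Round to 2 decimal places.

15.42 Mbps

Budget: 19 GiB = 163208.8 Mb.
Stream payload after overhead: 163208.8 / 1.06 = 153970.5 Mb.
2 h 42 min = 162 min = 9720 s
Total bitrate budget: 153970.5 Mb / 9720 s = 15.841 Mbps.
Audio total: 96 + 64 + 256 = 416 kbps = 0.416 Mbps.
Video: 15.841 − 0.416 = 15.425 Mbps.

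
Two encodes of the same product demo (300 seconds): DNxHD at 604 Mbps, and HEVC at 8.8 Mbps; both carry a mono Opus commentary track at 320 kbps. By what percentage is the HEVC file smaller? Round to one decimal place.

Audio: 320 kbps = 0.320 Mbps.
DNxHD: 604.320 Mbps × 300 s = 181296.0 Mb = 21.106 GiB.
HEVC: 9.120 Mbps × 300 s = 2736.0 Mb = 0.319 GiB.
Reduction: (1 − 0.319/21.106) × 100 = 98.49%.

98.5%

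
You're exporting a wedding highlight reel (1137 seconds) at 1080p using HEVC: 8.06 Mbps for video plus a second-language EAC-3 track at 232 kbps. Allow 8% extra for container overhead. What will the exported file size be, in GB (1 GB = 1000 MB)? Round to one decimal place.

Audio: 232 kbps = 0.232 Mbps.
Total bitrate: 8.06 + 0.232 = 8.292 Mbps.
Stream data: 8.292 Mbps × 1137 s = 9428.0 Mb.
With 8% container overhead: ×1.08.
10,182 Mb ÷ 8 = 1,273 MB → 1.273 GB.

1.3 GB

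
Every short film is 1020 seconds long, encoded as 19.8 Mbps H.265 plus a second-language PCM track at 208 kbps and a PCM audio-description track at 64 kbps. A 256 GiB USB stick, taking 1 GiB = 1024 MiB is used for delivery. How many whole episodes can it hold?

Audio total: 208 + 64 = 272 kbps = 0.272 Mbps.
Total bitrate: 20.072 Mbps.
Per item: 20.072 Mbps × 1020 s = 20,473 Mb = 2,559 MB.
Capacity: 256 GiB = 2,199,023 Mb; 107.41 items → 107 complete.

107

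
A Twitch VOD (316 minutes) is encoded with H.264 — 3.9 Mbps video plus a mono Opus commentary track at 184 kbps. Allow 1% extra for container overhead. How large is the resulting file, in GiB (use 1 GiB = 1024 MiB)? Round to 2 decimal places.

316 min = 18960 s
Audio: 184 kbps = 0.184 Mbps.
Total bitrate: 3.9 + 0.184 = 4.084 Mbps.
Stream data: 4.084 Mbps × 18960 s = 77432.6 Mb.
With 1% container overhead: ×1.01.
78,207 Mb = 9,775,870,800 bytes ÷ 1,073,741,824 = 9.104 GiB.

9.10 GiB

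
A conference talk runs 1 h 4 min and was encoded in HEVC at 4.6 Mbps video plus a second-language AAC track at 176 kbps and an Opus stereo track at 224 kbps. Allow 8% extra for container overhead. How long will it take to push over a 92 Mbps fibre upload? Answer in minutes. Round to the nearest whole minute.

1 h 4 min = 64 min = 3840 s
Audio total: 176 + 224 = 400 kbps = 0.400 Mbps.
Total bitrate: 5.000 Mbps.
File: 5.000 Mbps × 3840 s = 19200.0 Mb.
With 8% container overhead: ×1.08. → 20736.0 Mb.
At 92 Mbps: 20736.0 / 92 = 225.4 s ≈ 3.76 minutes.

4 minutes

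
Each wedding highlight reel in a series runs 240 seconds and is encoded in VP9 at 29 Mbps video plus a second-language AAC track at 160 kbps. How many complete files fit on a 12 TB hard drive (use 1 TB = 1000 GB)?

Audio: 160 kbps = 0.160 Mbps.
Total bitrate: 29.160 Mbps.
Per item: 29.160 Mbps × 240 s = 6,998 Mb = 874.8 MB.
Capacity: 12 TB = 96,000,000 Mb; 13717.42 items → 13717 complete.

13717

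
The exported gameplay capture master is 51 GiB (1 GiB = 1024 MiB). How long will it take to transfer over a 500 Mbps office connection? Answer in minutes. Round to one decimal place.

File: 51 GiB = 438086.7 Mb.
At 500 Mbps: 438086.7 / 500 = 876.2 s ≈ 14.6 minutes.

14.6 minutes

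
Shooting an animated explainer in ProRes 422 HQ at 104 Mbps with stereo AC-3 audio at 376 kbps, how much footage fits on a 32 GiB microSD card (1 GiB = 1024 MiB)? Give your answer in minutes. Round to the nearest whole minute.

44 minutes

Audio: 376 kbps = 0.376 Mbps.
Total bitrate: 104 + 0.376 = 104.376 Mbps.
Capacity: 32 GiB = 274,878 Mb.
Recording time: 274,878 / 104.376 = 2,634 s ≈ 43.9 minutes.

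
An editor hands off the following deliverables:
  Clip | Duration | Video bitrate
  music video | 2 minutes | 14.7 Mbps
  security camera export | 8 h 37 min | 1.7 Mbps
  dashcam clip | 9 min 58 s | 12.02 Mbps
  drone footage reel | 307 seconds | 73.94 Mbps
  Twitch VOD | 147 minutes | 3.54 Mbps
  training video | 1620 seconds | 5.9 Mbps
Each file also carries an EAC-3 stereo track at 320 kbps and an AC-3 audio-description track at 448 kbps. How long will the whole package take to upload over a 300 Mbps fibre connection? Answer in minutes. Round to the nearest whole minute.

9 minutes

Audio total: 320 + 448 = 768 kbps = 0.768 Mbps.
music video: 15.468 Mbps × 120 s = 1856.2 Mb
security camera export: 2.468 Mbps × 31020 s = 76557.4 Mb
dashcam clip: 12.788 Mbps × 598 s = 7647.2 Mb
drone footage reel: 74.708 Mbps × 307 s = 22935.4 Mb
Twitch VOD: 4.308 Mbps × 8820 s = 37996.6 Mb
training video: 6.668 Mbps × 1620 s = 10802.2 Mb
Total: 157794.8 Mb = 19724.4 MB.
At 300 Mbps: 157794.8 / 300 = 526 s ≈ 8.77 minutes.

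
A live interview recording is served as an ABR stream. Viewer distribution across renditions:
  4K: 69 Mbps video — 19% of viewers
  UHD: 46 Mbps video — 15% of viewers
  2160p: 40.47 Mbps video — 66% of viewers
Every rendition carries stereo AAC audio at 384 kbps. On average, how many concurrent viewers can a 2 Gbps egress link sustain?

42

Audio: 384 kbps = 0.384 Mbps.
Average per-viewer bitrate: 0.19×69.384 + 0.15×46.384 + 0.66×40.854 = 47.104 Mbps.
2 Gbps = 2,000 Mbps; 2,000 / 47.104 = 42.46 → 42.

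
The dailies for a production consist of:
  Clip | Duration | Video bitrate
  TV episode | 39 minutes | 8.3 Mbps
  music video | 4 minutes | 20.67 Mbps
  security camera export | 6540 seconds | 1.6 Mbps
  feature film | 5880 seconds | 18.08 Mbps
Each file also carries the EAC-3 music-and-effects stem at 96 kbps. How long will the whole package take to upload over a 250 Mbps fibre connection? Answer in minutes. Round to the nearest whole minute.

10 minutes

Audio: 96 kbps = 0.096 Mbps.
TV episode: 8.396 Mbps × 2340 s = 19646.6 Mb
music video: 20.766 Mbps × 240 s = 4983.8 Mb
security camera export: 1.696 Mbps × 6540 s = 11091.8 Mb
feature film: 18.176 Mbps × 5880 s = 106874.9 Mb
Total: 142597.2 Mb = 17824.7 MB.
At 250 Mbps: 142597.2 / 250 = 570 s ≈ 9.51 minutes.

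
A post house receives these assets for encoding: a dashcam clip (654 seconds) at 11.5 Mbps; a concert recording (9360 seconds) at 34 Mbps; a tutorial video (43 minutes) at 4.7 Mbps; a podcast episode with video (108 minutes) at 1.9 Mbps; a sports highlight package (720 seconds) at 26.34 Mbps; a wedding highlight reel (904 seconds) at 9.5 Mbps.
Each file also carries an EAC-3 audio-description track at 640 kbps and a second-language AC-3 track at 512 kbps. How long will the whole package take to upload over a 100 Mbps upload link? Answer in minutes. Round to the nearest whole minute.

67 minutes

Audio total: 640 + 512 = 1152 kbps = 1.152 Mbps.
dashcam clip: 12.652 Mbps × 654 s = 8274.4 Mb
concert recording: 35.152 Mbps × 9360 s = 329022.7 Mb
tutorial video: 5.852 Mbps × 2580 s = 15098.2 Mb
podcast episode with video: 3.052 Mbps × 6480 s = 19777.0 Mb
sports highlight package: 27.492 Mbps × 720 s = 19794.2 Mb
wedding highlight reel: 10.652 Mbps × 904 s = 9629.4 Mb
Total: 401595.9 Mb = 50199.5 MB.
At 100 Mbps: 401595.9 / 100 = 4016 s ≈ 66.9 minutes.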